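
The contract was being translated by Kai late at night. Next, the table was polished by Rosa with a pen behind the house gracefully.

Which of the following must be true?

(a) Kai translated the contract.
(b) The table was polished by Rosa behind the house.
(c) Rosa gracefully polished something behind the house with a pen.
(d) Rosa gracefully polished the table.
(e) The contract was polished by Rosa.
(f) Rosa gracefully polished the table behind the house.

(b), (c), (d), (f)

(a) Not entailed — 'was translating' is progressive on an accomplishment; it does not entail the completed 'translated'.
(b) Entailed — this follows by dropping conjuncts from the polishing event's description.
(c) Entailed — generalizing the patient leaves a sub-description the original still satisfies.
(d) Entailed — the original entails any weakening of itself; this just drops 'behind the house', 'with a pen'.
(e) Not entailed — Rosa polished the table, not the contract; the contract belongs to the translating event.
(f) Entailed — dropping 'with a pen' leaves a sub-description the original still satisfies.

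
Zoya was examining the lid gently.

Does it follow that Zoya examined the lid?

yes

'examine' is atelic; if Zoya was examining the lid, then Zoya examined the lid (for some time).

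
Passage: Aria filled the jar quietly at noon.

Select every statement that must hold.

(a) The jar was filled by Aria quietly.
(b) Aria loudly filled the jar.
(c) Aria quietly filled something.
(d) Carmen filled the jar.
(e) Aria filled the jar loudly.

(a) Entailed — this follows by dropping conjuncts from the filling event's description.
(b) Not entailed — 'loudly' adds a manner not in (and inconsistent with) the original.
(c) Entailed — the original entails any weakening of itself; this just drops 'at noon' and generalizes the patient.
(d) Not entailed — the passage has Aria filling the jar, not Carmen.
(e) Not entailed — 'loudly' adds a manner not in (and inconsistent with) the original.

(a), (c)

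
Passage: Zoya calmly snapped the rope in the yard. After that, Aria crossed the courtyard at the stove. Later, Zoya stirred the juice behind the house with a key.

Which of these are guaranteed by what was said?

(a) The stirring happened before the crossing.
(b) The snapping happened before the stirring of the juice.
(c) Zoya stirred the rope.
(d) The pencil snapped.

(b)

(a) Not entailed — the narrative places the crossing before the stirring, not after.
(b) Entailed — the narrative places the snapping before the stirring.
(c) Not entailed — Zoya stirred the juice, not the rope; the rope belongs to the snapping event.
(d) Not entailed — the rope is what snapped, not the pencil.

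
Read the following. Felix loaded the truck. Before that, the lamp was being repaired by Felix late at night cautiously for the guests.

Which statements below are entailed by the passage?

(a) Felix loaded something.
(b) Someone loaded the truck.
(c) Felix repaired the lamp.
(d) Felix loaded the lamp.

(a), (b)

(a) Entailed — every conjunct here is already in the original loading event.
(b) Entailed — the original entails any weakening of itself; this just generalizes the agent.
(c) Not entailed — 'was repairing' is progressive on an accomplishment; it does not entail the completed 'repaired'.
(d) Not entailed — Felix loaded the truck, not the lamp; the lamp belongs to the repairing event.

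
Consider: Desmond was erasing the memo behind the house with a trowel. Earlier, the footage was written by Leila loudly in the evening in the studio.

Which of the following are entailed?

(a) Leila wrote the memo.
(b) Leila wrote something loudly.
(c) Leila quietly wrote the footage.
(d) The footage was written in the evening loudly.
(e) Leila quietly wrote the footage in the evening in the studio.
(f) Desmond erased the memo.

(a) Not entailed — Leila wrote the footage, not the memo; the memo belongs to the erasing event.
(b) Entailed — every conjunct here is already in the original writing event.
(c) Not entailed — 'quietly' adds a manner not in (and inconsistent with) the original.
(d) Entailed — dropping 'in the studio' and generalizing the agent leaves a sub-description the original still satisfies.
(e) Not entailed — 'quietly' adds a manner not in (and inconsistent with) the original.
(f) Not entailed — 'was erasing' is progressive on an accomplishment; it does not entail the completed 'erased'.

(b), (d)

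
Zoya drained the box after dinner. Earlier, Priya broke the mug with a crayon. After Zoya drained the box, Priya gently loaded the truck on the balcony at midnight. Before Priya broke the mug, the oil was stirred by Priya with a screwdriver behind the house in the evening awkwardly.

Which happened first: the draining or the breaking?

The connectives place the breaking before the draining.

the breaking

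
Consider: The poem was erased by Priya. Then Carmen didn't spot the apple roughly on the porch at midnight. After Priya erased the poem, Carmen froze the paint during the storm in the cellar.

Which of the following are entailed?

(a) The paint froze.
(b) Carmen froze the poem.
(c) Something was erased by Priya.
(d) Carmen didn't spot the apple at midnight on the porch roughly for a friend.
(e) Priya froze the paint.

(a) Entailed — 'Carmen froze the paint' is causative; it entails the inchoative 'the paint froze'.
(b) Not entailed — Carmen froze the paint, not the poem; the poem belongs to the erasing event.
(c) Entailed — generalizing the patient leaves a sub-description the original still satisfies.
(d) Entailed — under negation, adding a further restriction is entailed: if no such spotting event occurred, none occurred for a friend either.
(e) Not entailed — the passage has Carmen freezing the paint, not Priya.

(a), (c), (d)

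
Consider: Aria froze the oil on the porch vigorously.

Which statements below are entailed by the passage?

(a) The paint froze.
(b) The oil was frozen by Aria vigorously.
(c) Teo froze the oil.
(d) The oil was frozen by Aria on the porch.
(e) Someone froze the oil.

(b), (d), (e)

(a) Not entailed — the oil is what froze, not the paint.
(b) Entailed — this follows by dropping conjuncts from the freezing event's description.
(c) Not entailed — the passage has Aria freezing the oil, not Teo.
(d) Entailed — the original entails any weakening of itself; this just drops 'vigorously'.
(e) Entailed — the original entails any weakening of itself; this just drops 'vigorously', 'on the porch' and generalizes the agent.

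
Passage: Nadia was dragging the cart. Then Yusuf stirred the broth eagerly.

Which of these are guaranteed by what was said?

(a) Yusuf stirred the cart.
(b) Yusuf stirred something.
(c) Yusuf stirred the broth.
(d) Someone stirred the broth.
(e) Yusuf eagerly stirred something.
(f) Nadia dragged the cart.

(a) Not entailed — Yusuf stirred the broth, not the cart; the cart belongs to the dragging event.
(b) Entailed — the original entails any weakening of itself; this just drops 'eagerly' and generalizes the patient.
(c) Entailed — dropping 'eagerly' leaves a sub-description the original still satisfies.
(d) Entailed — the original entails any weakening of itself; this just drops 'eagerly' and generalizes the agent.
(e) Entailed — every conjunct here is already in the original stirring event.
(f) Entailed — 'drag' is an activity; 'was dragging' entails that some dragging happened, so 'dragged' holds.

(b), (c), (d), (e), (f)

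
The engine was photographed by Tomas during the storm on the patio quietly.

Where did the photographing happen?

'on the patio' marks the location of the photographing event.

on the patio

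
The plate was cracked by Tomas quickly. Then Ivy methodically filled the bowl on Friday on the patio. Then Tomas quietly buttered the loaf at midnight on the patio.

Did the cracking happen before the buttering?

yes

The narrative orders the cracking before the buttering.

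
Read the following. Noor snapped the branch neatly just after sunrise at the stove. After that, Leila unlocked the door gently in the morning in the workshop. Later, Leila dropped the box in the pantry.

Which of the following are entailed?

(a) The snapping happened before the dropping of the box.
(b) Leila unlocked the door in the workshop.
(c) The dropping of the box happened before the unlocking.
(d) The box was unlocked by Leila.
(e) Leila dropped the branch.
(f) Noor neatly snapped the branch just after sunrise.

(a), (b), (f)

(a) Entailed — the narrative places the snapping before the dropping.
(b) Entailed — every conjunct here is already in the original unlocking event.
(c) Not entailed — the narrative places the unlocking before the dropping, not after.
(d) Not entailed — Leila unlocked the door, not the box; the box belongs to the dropping event.
(e) Not entailed — Leila dropped the box, not the branch; the branch belongs to the snapping event.
(f) Entailed — this follows by dropping conjuncts from the snapping event's description.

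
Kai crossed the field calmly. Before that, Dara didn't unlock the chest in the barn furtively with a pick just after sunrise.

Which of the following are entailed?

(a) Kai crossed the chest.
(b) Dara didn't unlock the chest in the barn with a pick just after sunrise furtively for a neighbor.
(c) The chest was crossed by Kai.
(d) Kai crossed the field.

(b), (d)

(a) Not entailed — Kai crossed the field, not the chest; the chest belongs to the unlocking event.
(b) Entailed — under negation, adding a further restriction is entailed: if no such unlocking event occurred, none occurred for a neighbor either.
(c) Not entailed — Kai crossed the field, not the chest; the chest belongs to the unlocking event.
(d) Entailed — this follows by dropping conjuncts from the crossing event's description.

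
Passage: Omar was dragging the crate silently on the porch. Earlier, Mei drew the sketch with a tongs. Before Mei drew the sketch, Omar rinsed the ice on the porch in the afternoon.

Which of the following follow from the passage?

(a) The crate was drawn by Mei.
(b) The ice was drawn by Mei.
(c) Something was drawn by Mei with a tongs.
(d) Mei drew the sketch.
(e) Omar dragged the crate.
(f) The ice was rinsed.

(a) Not entailed — Mei drew the sketch, not the crate; the crate belongs to the dragging event.
(b) Not entailed — Mei drew the sketch, not the ice; the ice belongs to the rinsing event.
(c) Entailed — the original entails any weakening of itself; this just generalizes the patient.
(d) Entailed — the original entails any weakening of itself; this just drops 'with a tongs'.
(e) Entailed — 'drag' is an activity; 'was dragging' entails that some dragging happened, so 'dragged' holds.
(f) Entailed — this follows by dropping conjuncts from the rinsing event's description.

(c), (d), (e), (f)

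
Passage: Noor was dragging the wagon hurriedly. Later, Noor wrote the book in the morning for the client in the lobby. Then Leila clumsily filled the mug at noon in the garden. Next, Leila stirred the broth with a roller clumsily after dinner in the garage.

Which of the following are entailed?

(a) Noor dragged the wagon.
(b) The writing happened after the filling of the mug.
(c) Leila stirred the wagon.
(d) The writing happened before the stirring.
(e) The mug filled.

(a), (d), (e)

(a) Entailed — 'drag' is an activity; 'was dragging' entails that some dragging happened, so 'dragged' holds.
(b) Not entailed — the narrative places the writing before the filling, not after.
(c) Not entailed — Leila stirred the broth, not the wagon; the wagon belongs to the dragging event.
(d) Entailed — the narrative places the writing before the stirring.
(e) Entailed — 'Leila filled the mug' is causative; it entails the inchoative 'the mug filled'.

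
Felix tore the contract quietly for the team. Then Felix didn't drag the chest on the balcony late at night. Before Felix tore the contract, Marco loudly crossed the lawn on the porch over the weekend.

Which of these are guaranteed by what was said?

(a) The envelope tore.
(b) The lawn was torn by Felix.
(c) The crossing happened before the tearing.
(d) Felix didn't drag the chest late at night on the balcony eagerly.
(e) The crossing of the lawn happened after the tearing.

(c), (d)

(a) Not entailed — the contract is what tore, not the envelope.
(b) Not entailed — Felix tore the contract, not the lawn; the lawn belongs to the crossing event.
(c) Entailed — the narrative places the crossing before the tearing.
(d) Entailed — under negation, adding a further restriction is entailed: if no such dragging event occurred, none occurred eagerly either.
(e) Not entailed — the narrative places the crossing before the tearing, not after.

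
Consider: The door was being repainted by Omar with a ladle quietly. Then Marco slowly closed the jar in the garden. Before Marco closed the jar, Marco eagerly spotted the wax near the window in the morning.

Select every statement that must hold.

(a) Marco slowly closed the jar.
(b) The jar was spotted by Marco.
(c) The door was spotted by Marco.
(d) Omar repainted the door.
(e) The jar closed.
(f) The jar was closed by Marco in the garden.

(a) Entailed — dropping 'in the garden' leaves a sub-description the original still satisfies.
(b) Not entailed — Marco spotted the wax, not the jar; the jar belongs to the closing event.
(c) Not entailed — Marco spotted the wax, not the door; the door belongs to the repainting event.
(d) Not entailed — 'was repainting' is progressive on an accomplishment; it does not entail the completed 'repainted'.
(e) Entailed — 'Marco closed the jar' is causative; it entails the inchoative 'the jar closed'.
(f) Entailed — dropping 'slowly' leaves a sub-description the original still satisfies.

(a), (e), (f)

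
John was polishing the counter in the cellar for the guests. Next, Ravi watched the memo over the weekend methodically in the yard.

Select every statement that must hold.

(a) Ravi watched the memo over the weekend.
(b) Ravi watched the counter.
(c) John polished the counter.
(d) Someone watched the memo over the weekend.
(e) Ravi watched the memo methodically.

(a), (c), (d), (e)

(a) Entailed — this follows by dropping conjuncts from the watching event's description.
(b) Not entailed — Ravi watched the memo, not the counter; the counter belongs to the polishing event.
(c) Entailed — 'polish' is an activity; 'was polishing' entails that some polishing happened, so 'polished' holds.
(d) Entailed — the original entails any weakening of itself; this just drops 'methodically', 'in the yard' and generalizes the agent.
(e) Entailed — every conjunct here is already in the original watching event.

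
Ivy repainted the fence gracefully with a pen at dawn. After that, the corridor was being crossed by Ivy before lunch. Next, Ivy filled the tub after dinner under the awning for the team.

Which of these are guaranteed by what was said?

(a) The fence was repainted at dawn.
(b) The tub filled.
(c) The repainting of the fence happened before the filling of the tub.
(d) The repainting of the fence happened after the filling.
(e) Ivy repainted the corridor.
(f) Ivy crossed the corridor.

(a) Entailed — every conjunct here is already in the original repainting event.
(b) Entailed — 'Ivy filled the tub' is causative; it entails the inchoative 'the tub filled'.
(c) Entailed — the narrative places the repainting before the filling.
(d) Not entailed — the narrative places the repainting before the filling, not after.
(e) Not entailed — Ivy repainted the fence, not the corridor; the corridor belongs to the crossing event.
(f) Not entailed — 'was crossing' is progressive on an accomplishment; it does not entail the completed 'crossed'.

(a), (b), (c)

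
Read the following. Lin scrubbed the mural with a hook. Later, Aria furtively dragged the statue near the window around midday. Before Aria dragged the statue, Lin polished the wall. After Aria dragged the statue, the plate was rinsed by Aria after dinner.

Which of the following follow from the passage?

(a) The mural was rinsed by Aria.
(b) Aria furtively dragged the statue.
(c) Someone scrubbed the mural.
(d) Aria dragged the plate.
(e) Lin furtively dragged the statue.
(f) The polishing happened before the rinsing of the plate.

(b), (c), (f)

(a) Not entailed — Aria rinsed the plate, not the mural; the mural belongs to the scrubbing event.
(b) Entailed — the original entails any weakening of itself; this just drops 'around midday', 'near the window'.
(c) Entailed — dropping 'with a hook' and generalizing the agent leaves a sub-description the original still satisfies.
(d) Not entailed — Aria dragged the statue, not the plate; the plate belongs to the rinsing event.
(e) Not entailed — the passage has Aria dragging the statue, not Lin.
(f) Entailed — the narrative places the polishing before the rinsing.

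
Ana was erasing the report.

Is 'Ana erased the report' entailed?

no

'was erasing' is progressive; for an accomplishment like 'erase the report', it doesn't entail completion.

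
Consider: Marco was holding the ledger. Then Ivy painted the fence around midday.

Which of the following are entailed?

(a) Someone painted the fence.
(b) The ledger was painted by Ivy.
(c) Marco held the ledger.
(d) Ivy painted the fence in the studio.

(a), (c)

(a) Entailed — every conjunct here is already in the original painting event.
(b) Not entailed — Ivy painted the fence, not the ledger; the ledger belongs to the holding event.
(c) Entailed — 'hold' is an activity; 'was holding' entails that some holding happened, so 'held' holds.
(d) Not entailed — 'in the studio' adds information not in the original event.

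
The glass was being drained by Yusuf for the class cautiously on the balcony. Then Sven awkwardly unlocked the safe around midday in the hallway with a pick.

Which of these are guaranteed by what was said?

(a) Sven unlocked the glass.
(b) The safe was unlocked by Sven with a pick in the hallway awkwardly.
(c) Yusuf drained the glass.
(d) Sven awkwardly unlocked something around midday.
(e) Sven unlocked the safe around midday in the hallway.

(a) Not entailed — Sven unlocked the safe, not the glass; the glass belongs to the draining event.
(b) Entailed — dropping 'around midday' leaves a sub-description the original still satisfies.
(c) Not entailed — 'was draining' is progressive on an accomplishment; it does not entail the completed 'drained'.
(d) Entailed — dropping 'with a pick', 'in the hallway' and generalizing the patient leaves a sub-description the original still satisfies.
(e) Entailed — dropping 'with a pick', 'awkwardly' leaves a sub-description the original still satisfies.

(b), (d), (e)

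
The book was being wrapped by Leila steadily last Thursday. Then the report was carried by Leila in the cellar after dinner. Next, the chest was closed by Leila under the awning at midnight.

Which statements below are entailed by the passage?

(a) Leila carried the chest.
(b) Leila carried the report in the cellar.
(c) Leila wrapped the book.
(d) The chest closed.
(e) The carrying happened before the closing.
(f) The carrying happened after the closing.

(b), (d), (e)

(a) Not entailed — Leila carried the report, not the chest; the chest belongs to the closing event.
(b) Entailed — the original entails any weakening of itself; this just drops 'after dinner'.
(c) Not entailed — 'was wrapping' is progressive on an accomplishment; it does not entail the completed 'wrapped'.
(d) Entailed — 'Leila closed the chest' is causative; it entails the inchoative 'the chest closed'.
(e) Entailed — the narrative places the carrying before the closing.
(f) Not entailed — the narrative places the carrying before the closing, not after.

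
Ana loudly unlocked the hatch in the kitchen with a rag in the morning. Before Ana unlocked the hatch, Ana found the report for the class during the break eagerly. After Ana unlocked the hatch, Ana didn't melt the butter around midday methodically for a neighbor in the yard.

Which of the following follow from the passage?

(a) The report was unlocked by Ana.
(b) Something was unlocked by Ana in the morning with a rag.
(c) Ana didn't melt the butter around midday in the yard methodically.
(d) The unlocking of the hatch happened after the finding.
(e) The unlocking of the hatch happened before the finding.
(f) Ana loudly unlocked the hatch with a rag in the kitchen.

(a) Not entailed — Ana unlocked the hatch, not the report; the report belongs to the finding event.
(b) Entailed — the original entails any weakening of itself; this just drops 'loudly', 'in the kitchen' and generalizes the patient.
(c) Not entailed — dropping 'for a neighbor' under negation is not valid — the original leaves open that Ana melted the butter some other way.
(d) Entailed — the narrative places the finding before the unlocking.
(e) Not entailed — the narrative places the finding before the unlocking, not after.
(f) Entailed — the original entails any weakening of itself; this just drops 'in the morning'.

(b), (d), (f)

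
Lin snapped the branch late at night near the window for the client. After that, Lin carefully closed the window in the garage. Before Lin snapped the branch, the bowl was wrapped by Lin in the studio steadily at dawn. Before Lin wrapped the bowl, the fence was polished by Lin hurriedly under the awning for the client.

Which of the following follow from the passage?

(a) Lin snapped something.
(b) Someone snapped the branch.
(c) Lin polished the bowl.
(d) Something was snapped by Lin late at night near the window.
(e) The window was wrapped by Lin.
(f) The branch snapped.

(a), (b), (d), (f)

(a) Entailed — this follows by dropping conjuncts from the snapping event's description.
(b) Entailed — dropping 'near the window', 'late at night', 'for the client' and generalizing the agent leaves a sub-description the original still satisfies.
(c) Not entailed — Lin polished the fence, not the bowl; the bowl belongs to the wrapping event.
(d) Entailed — dropping 'for the client' and generalizing the patient leaves a sub-description the original still satisfies.
(e) Not entailed — Lin wrapped the bowl, not the window; the window belongs to the closing event.
(f) Entailed — 'Lin snapped the branch' is causative; it entails the inchoative 'the branch snapped'.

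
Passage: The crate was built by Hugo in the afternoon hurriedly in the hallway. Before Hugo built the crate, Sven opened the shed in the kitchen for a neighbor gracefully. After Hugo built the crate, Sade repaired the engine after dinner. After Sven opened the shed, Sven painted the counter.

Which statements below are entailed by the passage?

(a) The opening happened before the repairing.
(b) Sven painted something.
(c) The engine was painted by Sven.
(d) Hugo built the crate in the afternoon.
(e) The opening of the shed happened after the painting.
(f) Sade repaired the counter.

(a), (b), (d)

(a) Entailed — the narrative places the opening before the repairing.
(b) Entailed — generalizing the patient leaves a sub-description the original still satisfies.
(c) Not entailed — Sven painted the counter, not the engine; the engine belongs to the repairing event.
(d) Entailed — every conjunct here is already in the original building event.
(e) Not entailed — the narrative places the opening before the painting, not after.
(f) Not entailed — Sade repaired the engine, not the counter; the counter belongs to the painting event.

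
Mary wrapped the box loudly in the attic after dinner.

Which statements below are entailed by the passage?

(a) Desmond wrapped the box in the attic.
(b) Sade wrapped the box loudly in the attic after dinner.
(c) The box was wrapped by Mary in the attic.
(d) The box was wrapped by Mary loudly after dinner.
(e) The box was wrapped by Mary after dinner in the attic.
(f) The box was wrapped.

(a) Not entailed — the passage has Mary wrapping the box, not Desmond.
(b) Not entailed — the passage has Mary wrapping the box, not Sade.
(c) Entailed — the original entails any weakening of itself; this just drops 'after dinner', 'loudly'.
(d) Entailed — dropping 'in the attic' leaves a sub-description the original still satisfies.
(e) Entailed — this follows by dropping conjuncts from the wrapping event's description.
(f) Entailed — dropping 'after dinner', 'in the attic', 'loudly' and generalizing the agent leaves a sub-description the original still satisfies.

(c), (d), (e), (f)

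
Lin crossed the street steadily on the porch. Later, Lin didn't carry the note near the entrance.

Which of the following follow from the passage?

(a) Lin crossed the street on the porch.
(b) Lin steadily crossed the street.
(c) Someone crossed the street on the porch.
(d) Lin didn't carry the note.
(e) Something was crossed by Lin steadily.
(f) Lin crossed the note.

(a) Entailed — this follows by dropping conjuncts from the crossing event's description.
(b) Entailed — dropping 'on the porch' leaves a sub-description the original still satisfies.
(c) Entailed — this follows by dropping conjuncts from the crossing event's description.
(d) Not entailed — dropping 'near the entrance' under negation is not valid — the original leaves open that Lin carried the note some other way.
(e) Entailed — this follows by dropping conjuncts from the crossing event's description.
(f) Not entailed — Lin crossed the street, not the note; the note belongs to the carrying event.

(a), (b), (c), (e)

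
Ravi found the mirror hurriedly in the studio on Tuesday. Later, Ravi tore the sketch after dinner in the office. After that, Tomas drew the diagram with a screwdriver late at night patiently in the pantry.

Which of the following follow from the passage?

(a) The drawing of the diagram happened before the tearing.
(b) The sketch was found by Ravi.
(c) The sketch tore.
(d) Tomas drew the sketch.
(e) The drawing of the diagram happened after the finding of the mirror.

(c), (e)

(a) Not entailed — the narrative places the tearing before the drawing, not after.
(b) Not entailed — Ravi found the mirror, not the sketch; the sketch belongs to the tearing event.
(c) Entailed — 'Ravi tore the sketch' is causative; it entails the inchoative 'the sketch tore'.
(d) Not entailed — Tomas drew the diagram, not the sketch; the sketch belongs to the tearing event.
(e) Entailed — the narrative places the finding before the drawing.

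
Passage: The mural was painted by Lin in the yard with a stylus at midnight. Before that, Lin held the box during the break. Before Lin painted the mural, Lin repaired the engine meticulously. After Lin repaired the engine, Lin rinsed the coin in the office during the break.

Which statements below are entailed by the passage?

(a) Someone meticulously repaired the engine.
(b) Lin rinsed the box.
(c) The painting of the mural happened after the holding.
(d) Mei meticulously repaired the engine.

(a), (c)

(a) Entailed — the original entails any weakening of itself; this just generalizes the agent.
(b) Not entailed — Lin rinsed the coin, not the box; the box belongs to the holding event.
(c) Entailed — the narrative places the holding before the painting.
(d) Not entailed — the passage has Lin repairing the engine, not Mei.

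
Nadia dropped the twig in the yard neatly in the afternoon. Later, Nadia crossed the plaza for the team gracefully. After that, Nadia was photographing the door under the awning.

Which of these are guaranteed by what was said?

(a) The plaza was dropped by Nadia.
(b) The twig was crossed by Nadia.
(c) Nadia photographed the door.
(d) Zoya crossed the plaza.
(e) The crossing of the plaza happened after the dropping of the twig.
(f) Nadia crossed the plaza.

(a) Not entailed — Nadia dropped the twig, not the plaza; the plaza belongs to the crossing event.
(b) Not entailed — Nadia crossed the plaza, not the twig; the twig belongs to the dropping event.
(c) Not entailed — 'was photographing' is progressive on an accomplishment; it does not entail the completed 'photographed'.
(d) Not entailed — the passage has Nadia crossing the plaza, not Zoya.
(e) Entailed — the narrative places the dropping before the crossing.
(f) Entailed — the original entails any weakening of itself; this just drops 'for the team', 'gracefully'.

(e), (f)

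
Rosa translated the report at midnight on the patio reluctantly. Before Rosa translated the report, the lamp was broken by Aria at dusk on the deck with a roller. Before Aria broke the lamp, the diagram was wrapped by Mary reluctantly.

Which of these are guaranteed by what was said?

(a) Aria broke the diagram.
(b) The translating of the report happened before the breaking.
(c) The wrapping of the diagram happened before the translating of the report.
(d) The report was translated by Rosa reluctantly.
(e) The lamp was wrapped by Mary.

(a) Not entailed — Aria broke the lamp, not the diagram; the diagram belongs to the wrapping event.
(b) Not entailed — the narrative places the breaking before the translating, not after.
(c) Entailed — the narrative places the wrapping before the translating.
(d) Entailed — every conjunct here is already in the original translating event.
(e) Not entailed — Mary wrapped the diagram, not the lamp; the lamp belongs to the breaking event.

(c), (d)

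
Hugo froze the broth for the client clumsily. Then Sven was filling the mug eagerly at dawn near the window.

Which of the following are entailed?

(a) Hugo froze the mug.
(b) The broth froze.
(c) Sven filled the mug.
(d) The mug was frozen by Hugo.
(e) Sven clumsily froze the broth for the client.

(b)

(a) Not entailed — Hugo froze the broth, not the mug; the mug belongs to the filling event.
(b) Entailed — 'Hugo froze the broth' is causative; it entails the inchoative 'the broth froze'.
(c) Not entailed — 'was filling' is progressive on an accomplishment; it does not entail the completed 'filled'.
(d) Not entailed — Hugo froze the broth, not the mug; the mug belongs to the filling event.
(e) Not entailed — the passage has Hugo freezing the broth, not Sven.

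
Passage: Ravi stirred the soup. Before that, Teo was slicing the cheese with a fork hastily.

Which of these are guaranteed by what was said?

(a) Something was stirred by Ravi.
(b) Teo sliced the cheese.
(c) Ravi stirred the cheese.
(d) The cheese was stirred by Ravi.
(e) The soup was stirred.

(a) Entailed — the original entails any weakening of itself; this just generalizes the patient.
(b) Not entailed — 'was slicing' is progressive on an accomplishment; it does not entail the completed 'sliced'.
(c) Not entailed — Ravi stirred the soup, not the cheese; the cheese belongs to the slicing event.
(d) Not entailed — Ravi stirred the soup, not the cheese; the cheese belongs to the slicing event.
(e) Entailed — the original entails any weakening of itself; this just generalizes the agent.

(a), (e)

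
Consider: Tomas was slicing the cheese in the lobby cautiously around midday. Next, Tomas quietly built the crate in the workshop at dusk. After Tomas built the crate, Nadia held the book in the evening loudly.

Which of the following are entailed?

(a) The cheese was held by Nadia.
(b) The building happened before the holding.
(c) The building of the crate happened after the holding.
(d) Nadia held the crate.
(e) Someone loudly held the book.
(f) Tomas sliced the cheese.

(b), (e)

(a) Not entailed — Nadia held the book, not the cheese; the cheese belongs to the slicing event.
(b) Entailed — the narrative places the building before the holding.
(c) Not entailed — the narrative places the building before the holding, not after.
(d) Not entailed — Nadia held the book, not the crate; the crate belongs to the building event.
(e) Entailed — this follows by dropping conjuncts from the holding event's description.
(f) Not entailed — 'was slicing' is progressive on an accomplishment; it does not entail the completed 'sliced'.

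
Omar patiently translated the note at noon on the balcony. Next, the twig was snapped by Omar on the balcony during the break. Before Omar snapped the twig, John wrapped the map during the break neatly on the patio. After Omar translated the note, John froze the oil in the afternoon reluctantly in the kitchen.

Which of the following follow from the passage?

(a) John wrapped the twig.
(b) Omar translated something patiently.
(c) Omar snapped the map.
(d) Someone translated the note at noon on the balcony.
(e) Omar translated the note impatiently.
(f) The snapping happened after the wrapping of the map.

(b), (d), (f)

(a) Not entailed — John wrapped the map, not the twig; the twig belongs to the snapping event.
(b) Entailed — this follows by dropping conjuncts from the translating event's description.
(c) Not entailed — Omar snapped the twig, not the map; the map belongs to the wrapping event.
(d) Entailed — this follows by dropping conjuncts from the translating event's description.
(e) Not entailed — 'impatiently' adds a manner not in (and inconsistent with) the original.
(f) Entailed — the narrative places the wrapping before the snapping.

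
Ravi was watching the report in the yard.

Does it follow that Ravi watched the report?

yes

'watch' is atelic; if Ravi was watching the report, then Ravi watched the report (for some time).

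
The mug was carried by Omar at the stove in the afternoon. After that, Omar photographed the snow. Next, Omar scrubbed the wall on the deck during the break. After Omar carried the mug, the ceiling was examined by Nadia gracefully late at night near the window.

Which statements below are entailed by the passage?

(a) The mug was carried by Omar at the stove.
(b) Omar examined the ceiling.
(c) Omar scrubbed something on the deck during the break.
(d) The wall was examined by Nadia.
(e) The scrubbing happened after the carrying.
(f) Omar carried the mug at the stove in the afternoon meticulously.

(a) Entailed — the original entails any weakening of itself; this just drops 'in the afternoon'.
(b) Not entailed — the passage has Nadia examining the ceiling, not Omar.
(c) Entailed — generalizing the patient leaves a sub-description the original still satisfies.
(d) Not entailed — Nadia examined the ceiling, not the wall; the wall belongs to the scrubbing event.
(e) Entailed — the narrative places the carrying before the scrubbing.
(f) Not entailed — 'meticulously' adds information not in the original event.

(a), (c), (e)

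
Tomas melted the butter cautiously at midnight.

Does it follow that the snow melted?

Nothing is said about any snow; only the butter is affected.

no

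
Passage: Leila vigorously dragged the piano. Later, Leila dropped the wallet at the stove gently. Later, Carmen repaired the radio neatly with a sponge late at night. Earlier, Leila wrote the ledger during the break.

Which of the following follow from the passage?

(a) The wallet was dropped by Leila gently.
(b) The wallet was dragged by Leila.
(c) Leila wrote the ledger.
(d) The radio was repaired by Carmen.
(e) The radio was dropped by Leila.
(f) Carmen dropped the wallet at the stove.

(a), (c), (d)

(a) Entailed — dropping 'at the stove' leaves a sub-description the original still satisfies.
(b) Not entailed — Leila dragged the piano, not the wallet; the wallet belongs to the dropping event.
(c) Entailed — this follows by dropping conjuncts from the writing event's description.
(d) Entailed — every conjunct here is already in the original repairing event.
(e) Not entailed — Leila dropped the wallet, not the radio; the radio belongs to the repairing event.
(f) Not entailed — the passage has Leila dropping the wallet, not Carmen.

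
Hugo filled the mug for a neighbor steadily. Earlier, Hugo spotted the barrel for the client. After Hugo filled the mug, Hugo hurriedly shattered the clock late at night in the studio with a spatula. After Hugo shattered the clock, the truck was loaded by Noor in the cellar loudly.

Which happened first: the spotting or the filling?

The connectives place the spotting before the filling.

the spotting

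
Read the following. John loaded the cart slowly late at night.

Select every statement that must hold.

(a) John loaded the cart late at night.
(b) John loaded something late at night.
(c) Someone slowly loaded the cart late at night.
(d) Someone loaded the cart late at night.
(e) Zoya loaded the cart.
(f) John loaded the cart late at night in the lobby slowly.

(a) Entailed — the original entails any weakening of itself; this just drops 'slowly'.
(b) Entailed — the original entails any weakening of itself; this just drops 'slowly' and generalizes the patient.
(c) Entailed — generalizing the agent leaves a sub-description the original still satisfies.
(d) Entailed — dropping 'slowly' and generalizing the agent leaves a sub-description the original still satisfies.
(e) Not entailed — the passage has John loading the cart, not Zoya.
(f) Not entailed — 'in the lobby' adds information not in the original event.

(a), (b), (c), (d)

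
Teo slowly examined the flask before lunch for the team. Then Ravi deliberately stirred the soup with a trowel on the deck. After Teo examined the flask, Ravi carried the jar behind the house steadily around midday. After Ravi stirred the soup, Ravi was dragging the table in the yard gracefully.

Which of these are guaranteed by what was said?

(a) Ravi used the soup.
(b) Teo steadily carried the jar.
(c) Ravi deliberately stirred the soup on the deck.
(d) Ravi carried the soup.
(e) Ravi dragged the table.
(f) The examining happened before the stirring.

(a) Not entailed — the soup is the patient, not an instrument — Ravi used a trowel.
(b) Not entailed — the passage has Ravi carrying the jar, not Teo.
(c) Entailed — the original entails any weakening of itself; this just drops 'with a trowel'.
(d) Not entailed — Ravi carried the jar, not the soup; the soup belongs to the stirring event.
(e) Entailed — 'drag' is an activity; 'was dragging' entails that some dragging happened, so 'dragged' holds.
(f) Entailed — the narrative places the examining before the stirring.

(c), (e), (f)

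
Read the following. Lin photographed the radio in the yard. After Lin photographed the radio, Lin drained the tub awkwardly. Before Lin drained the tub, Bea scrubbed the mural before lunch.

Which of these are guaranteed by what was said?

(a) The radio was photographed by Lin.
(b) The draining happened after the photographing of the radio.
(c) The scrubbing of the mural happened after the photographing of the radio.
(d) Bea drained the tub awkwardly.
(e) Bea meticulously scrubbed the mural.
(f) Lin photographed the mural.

(a) Entailed — dropping 'in the yard' leaves a sub-description the original still satisfies.
(b) Entailed — the narrative places the photographing before the draining.
(c) Not entailed — the narrative doesn't order the photographing relative to the scrubbing.
(d) Not entailed — the passage has Lin draining the tub, not Bea.
(e) Not entailed — 'meticulously' adds information not in the original event.
(f) Not entailed — Lin photographed the radio, not the mural; the mural belongs to the scrubbing event.

(a), (b)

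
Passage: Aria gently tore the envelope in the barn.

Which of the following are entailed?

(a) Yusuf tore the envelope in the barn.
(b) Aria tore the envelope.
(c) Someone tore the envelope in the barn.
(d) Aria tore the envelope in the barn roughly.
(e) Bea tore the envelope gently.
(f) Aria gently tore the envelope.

(a) Not entailed — the passage has Aria tearing the envelope, not Yusuf.
(b) Entailed — every conjunct here is already in the original tearing event.
(c) Entailed — this follows by dropping conjuncts from the tearing event's description.
(d) Not entailed — 'roughly' adds a manner not in (and inconsistent with) the original.
(e) Not entailed — the passage has Aria tearing the envelope, not Bea.
(f) Entailed — dropping 'in the barn' leaves a sub-description the original still satisfies.

(b), (c), (f)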